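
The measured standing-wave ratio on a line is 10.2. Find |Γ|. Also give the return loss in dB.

|Γ| = (S − 1)/(S + 1) = (10.2 − 1)/(10.2 + 1) = 9.2/11.2
RL = −20·log₁₀|Γ| = −20·log₁₀(0.821)

|Γ| ≈ 0.821; return loss ≈ 1.71 dB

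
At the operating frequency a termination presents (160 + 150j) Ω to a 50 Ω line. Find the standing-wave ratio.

Γ = (Z_L − Z_0)/(Z_L + Z_0) = (110 + j150)/(210 + j150)
|Γ| = 186/258 = 0.721
VSWR = (1 + |Γ|)/(1 − |Γ|) = 1.72/0.279

VSWR ≈ 6.16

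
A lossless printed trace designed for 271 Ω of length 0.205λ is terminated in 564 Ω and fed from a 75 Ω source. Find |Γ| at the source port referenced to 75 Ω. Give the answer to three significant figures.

|Γ| ≈ 0.392

βl = 2π × 0.205 = 73.8°
tan(βl) = 3.44
Z_in = Z_0·(Z_L + jZ_0·tanβl)/(Z_0 + jZ_L·tanβl) = 139 − j59.4 Ω
Γ_s = (Z_in − Z_s)/(Z_in + Z_s) = (63.5 − j59.4)/(214 − j59.4), |Γ_s| = 0.392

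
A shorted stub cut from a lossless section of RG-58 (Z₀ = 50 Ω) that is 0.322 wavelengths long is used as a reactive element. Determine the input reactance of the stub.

X_in ≈ -103 Ω (capacitive)

βl = 2π × 0.322 = 116°
tan(βl) = -2.06
For a shorted stub, Z_in = jZ_0·tan(βl)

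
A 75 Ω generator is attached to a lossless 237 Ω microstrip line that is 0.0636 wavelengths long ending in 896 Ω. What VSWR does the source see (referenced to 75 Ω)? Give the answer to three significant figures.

βl = 2π × 0.0636 = 22.9°
tan(βl) = 0.422
Z_in = Z_0·(Z_L + jZ_0·tanβl)/(Z_0 + jZ_L·tanβl) = 297 − j375 Ω
Γ_s = (Z_in − Z_s)/(Z_in + Z_s) = (222 − j375)/(372 − j375), |Γ_s| = 0.825
VSWR = (1 + |Γ_s|)/(1 − |Γ_s|)

VSWR ≈ 10.4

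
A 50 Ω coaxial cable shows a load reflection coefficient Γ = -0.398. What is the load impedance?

Z_L = Z_0·(1 + Γ)/(1 − Γ) = 50·(0.602)/(1.4)

Z_L ≈ 21.5 Ω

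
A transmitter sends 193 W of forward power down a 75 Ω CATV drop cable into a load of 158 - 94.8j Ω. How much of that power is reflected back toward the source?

|Γ| = |(83 − j94.8)/(233 − j94.8)| = 0.501
|Γ|² = 0.251
P_refl = |Γ|²·P_inc = 48.4 W, P_del = (1 − |Γ|²)·P_inc = 145 W

P_reflected ≈ 48.4 W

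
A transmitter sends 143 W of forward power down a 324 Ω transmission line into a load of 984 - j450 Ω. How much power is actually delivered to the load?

P_delivered ≈ 95.3 W

|Γ| = |(660 − j450)/(1308 − j450)| = 0.577
|Γ|² = 0.333
P_refl = |Γ|²·P_inc = 47.7 W, P_del = (1 − |Γ|²)·P_inc = 95.3 W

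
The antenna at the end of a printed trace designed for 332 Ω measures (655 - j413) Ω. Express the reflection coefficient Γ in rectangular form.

Γ ≈ 0.427 − j0.24

Γ = (Z_L − Z_0)/(Z_L + Z_0) = (323 − j413)/(987 − j413)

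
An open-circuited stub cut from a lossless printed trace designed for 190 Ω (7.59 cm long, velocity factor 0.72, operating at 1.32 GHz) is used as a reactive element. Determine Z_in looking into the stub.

Z_in ≈ +j822 Ω

λ = v/f = 0.72·c / 1.32 GHz = 0.164 m
βl = 2π·l/λ = 2π × 0.464 = 167°
tan(βl) = -0.231
For an open-circuited stub, Z_in = −jZ_0·cot(βl) = −jZ_0/tan(βl)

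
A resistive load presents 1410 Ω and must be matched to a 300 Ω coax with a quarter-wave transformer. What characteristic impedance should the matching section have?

Z_qwt ≈ 650 Ω

Z_qwt = √(Z_0·R_L) = √(300 × 1410) = √423000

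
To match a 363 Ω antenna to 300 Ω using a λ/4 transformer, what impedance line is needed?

Z_qwt = √(Z_0·R_L) = √(300 × 363) = √108900

Z_qwt ≈ 330 Ω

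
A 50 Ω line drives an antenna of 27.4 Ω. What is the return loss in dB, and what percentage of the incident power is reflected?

RL ≈ 10.7 dB; 8.53% of incident power reflected

Γ = (27.4 − 50)/(27.4 + 50) = -0.292
RL = −20·log₁₀(0.292) = 10.7 dB
P_refl/P_inc = |Γ|² = 0.0853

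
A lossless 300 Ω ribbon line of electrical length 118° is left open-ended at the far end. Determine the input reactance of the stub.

X_in ≈ 160 Ω (inductive)

tan(βl) = -1.88
For an open-ended stub, Z_in = −jZ_0·cot(βl) = −jZ_0/tan(βl)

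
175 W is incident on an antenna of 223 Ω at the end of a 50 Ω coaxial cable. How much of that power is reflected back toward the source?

Γ = (223 − 50)/(223 + 50) = 0.634
|Γ|² = 0.402
P_refl = |Γ|²·P_inc = 70.3 W, P_del = (1 − |Γ|²)·P_inc = 105 W

P_reflected ≈ 70.3 W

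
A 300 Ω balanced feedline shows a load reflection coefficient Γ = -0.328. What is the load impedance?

Z_L ≈ 152 Ω

Z_L = Z_0·(1 + Γ)/(1 − Γ) = 300·(0.672)/(1.33)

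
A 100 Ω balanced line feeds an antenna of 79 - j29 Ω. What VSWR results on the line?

VSWR ≈ 1.49

Γ = (Z_L − Z_0)/(Z_L + Z_0) = (-21 − j29)/(179 − j29)
|Γ| = 35.8/181 = 0.197
VSWR = (1 + |Γ|)/(1 − |Γ|) = 1.2/0.803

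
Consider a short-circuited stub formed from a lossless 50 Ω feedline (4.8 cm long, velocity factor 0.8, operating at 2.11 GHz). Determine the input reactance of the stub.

X_in ≈ -26.7 Ω (capacitive)

λ = v/f = 0.8·c / 2.11 GHz = 0.114 m
βl = 2π·l/λ = 2π × 0.422 = 152°
tan(βl) = -0.534
For a short-circuited stub, Z_in = jZ_0·tan(βl)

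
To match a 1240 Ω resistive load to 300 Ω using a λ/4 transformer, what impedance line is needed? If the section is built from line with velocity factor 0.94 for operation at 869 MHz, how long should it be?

Z_qwt = √(Z_0·R_L) = √(300 × 1240) = √372000
λ = 0.94·c/f = 0.325 m, so l = λ/4 = 0.0811 m

Z_qwt ≈ 610 Ω; length ≈ 8.11 cm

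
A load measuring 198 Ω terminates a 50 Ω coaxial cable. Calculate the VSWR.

VSWR ≈ 3.96

For a purely resistive load, VSWR = R_L/Z_0 or Z_0/R_L (whichever > 1) = 198/50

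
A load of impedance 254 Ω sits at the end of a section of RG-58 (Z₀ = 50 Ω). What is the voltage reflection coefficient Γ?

Γ = (Z_L − Z_0)/(Z_L + Z_0) = (254 − 50)/(254 + 50) = 204/304

Γ = 0.671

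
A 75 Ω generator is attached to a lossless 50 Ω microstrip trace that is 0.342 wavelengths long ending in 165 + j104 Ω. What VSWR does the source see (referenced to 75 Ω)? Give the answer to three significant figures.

βl = 2π × 0.342 = 123°
tan(βl) = -1.53
Z_in = Z_0·(Z_L + jZ_0·tanβl)/(Z_0 + jZ_L·tanβl) = 12.8 + j22 Ω
Γ_s = (Z_in − Z_s)/(Z_in + Z_s) = (-62.2 + j22)/(87.8 + j22), |Γ_s| = 0.729
VSWR = (1 + |Γ_s|)/(1 − |Γ_s|)

VSWR ≈ 6.37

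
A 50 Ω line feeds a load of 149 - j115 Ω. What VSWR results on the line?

VSWR ≈ 4.89

Γ = (Z_L − Z_0)/(Z_L + Z_0) = (99 − j115)/(199 − j115)
|Γ| = 152/230 = 0.66
VSWR = (1 + |Γ|)/(1 − |Γ|) = 1.66/0.34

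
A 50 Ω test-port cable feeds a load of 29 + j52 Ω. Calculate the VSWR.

Γ = (Z_L − Z_0)/(Z_L + Z_0) = (-21 + j52)/(79 + j52)
|Γ| = 56.1/94.6 = 0.593
VSWR = (1 + |Γ|)/(1 − |Γ|) = 1.59/0.407

VSWR ≈ 3.91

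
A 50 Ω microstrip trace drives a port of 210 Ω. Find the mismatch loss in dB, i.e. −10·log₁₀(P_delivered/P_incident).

Γ = (210 − 50)/(210 + 50) = 0.615
|Γ|² = 0.379, so P_del/P_inc = 1 − |Γ|² = 0.621
ML = −10·log₁₀(1 − |Γ|²)

mismatch loss ≈ 2.07 dB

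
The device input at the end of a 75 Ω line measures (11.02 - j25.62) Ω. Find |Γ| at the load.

Γ = (Z_L − Z_0)/(Z_L + Z_0) = (-63.98 − j25.62)/(86.02 − j25.62)
|Γ| = 68.9/89.8

|Γ| ≈ 0.768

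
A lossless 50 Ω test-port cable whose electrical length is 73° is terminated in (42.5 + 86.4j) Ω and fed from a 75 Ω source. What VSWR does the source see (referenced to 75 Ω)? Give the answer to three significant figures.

tan(βl) = 3.27
Z_in = Z_0·(Z_L + jZ_0·tanβl)/(Z_0 + jZ_L·tanβl) = 16.9 − j43.6 Ω
Γ_s = (Z_in − Z_s)/(Z_in + Z_s) = (-58.1 − j43.6)/(91.9 − j43.6), |Γ_s| = 0.714
VSWR = (1 + |Γ_s|)/(1 − |Γ_s|)

VSWR ≈ 5.99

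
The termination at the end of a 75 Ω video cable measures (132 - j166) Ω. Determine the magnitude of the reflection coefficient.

|Γ| ≈ 0.661

Γ = (Z_L − Z_0)/(Z_L + Z_0) = (57 − j166)/(207 − j166)
|Γ| = 176/265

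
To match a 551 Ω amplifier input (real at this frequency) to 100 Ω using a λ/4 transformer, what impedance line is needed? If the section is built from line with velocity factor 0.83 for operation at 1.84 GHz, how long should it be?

Z_qwt = √(Z_0·R_L) = √(100 × 551) = √55100
λ = 0.83·c/f = 0.135 m, so l = λ/4 = 0.0338 m

Z_qwt ≈ 235 Ω; length ≈ 3.38 cm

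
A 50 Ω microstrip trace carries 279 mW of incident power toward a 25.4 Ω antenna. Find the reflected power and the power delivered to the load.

P_reflected ≈ 29.7 mW; P_delivered ≈ 249 mW

Γ = (25.4 − 50)/(25.4 + 50) = -0.326
|Γ|² = 0.106
P_refl = |Γ|²·P_inc = 29.7 mW, P_del = (1 − |Γ|²)·P_inc = 249 mW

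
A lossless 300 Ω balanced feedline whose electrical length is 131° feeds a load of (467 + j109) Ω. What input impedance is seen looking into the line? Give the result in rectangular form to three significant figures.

Z_in ≈ 208 + j96.1 Ω

tan(βl) = tan(131°) = -1.15
Z_in = Z_0·(Z_L + jZ_0·tanβl)/(Z_0 + jZ_L·tanβl)
     = 300·(467 − j236)/(425 − j537)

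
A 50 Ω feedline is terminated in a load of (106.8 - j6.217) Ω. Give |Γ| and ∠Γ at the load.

Γ ≈ 0.364 ∠ -3.98°

Γ = (Z_L − Z_0)/(Z_L + Z_0) = (56.8 − j6.217)/(156.8 − j6.217)
|Γ| = 57.1/157 = 0.364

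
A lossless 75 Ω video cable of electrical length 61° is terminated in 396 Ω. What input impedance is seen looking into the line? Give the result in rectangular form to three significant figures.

tan(βl) = tan(61°) = 1.8
Z_in = Z_0·(Z_L + jZ_0·tanβl)/(Z_0 + jZ_L·tanβl)
     = 75·(396 + j135)/(75 + j714)

Z_in ≈ 18.4 − j39.6 Ω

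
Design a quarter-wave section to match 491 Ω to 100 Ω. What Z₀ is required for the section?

Z_qwt = √(Z_0·R_L) = √(100 × 491) = √49100

Z_qwt ≈ 222 Ω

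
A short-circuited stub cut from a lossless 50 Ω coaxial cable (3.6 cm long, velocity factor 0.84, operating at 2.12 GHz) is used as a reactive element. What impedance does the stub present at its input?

Z_in ≈ −j145 Ω

λ = v/f = 0.84·c / 2.12 GHz = 0.119 m
βl = 2π·l/λ = 2π × 0.303 = 109°
tan(βl) = -2.9
For a short-circuited stub, Z_in = jZ_0·tan(βl)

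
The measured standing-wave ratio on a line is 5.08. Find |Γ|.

|Γ| ≈ 0.671

|Γ| = (S − 1)/(S + 1) = (5.08 − 1)/(5.08 + 1) = 4.08/6.08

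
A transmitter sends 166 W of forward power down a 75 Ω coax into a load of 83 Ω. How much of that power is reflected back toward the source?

Γ = (83 − 75)/(83 + 75) = 0.0506
|Γ|² = 0.00256
P_refl = |Γ|²·P_inc = 0.426 W, P_del = (1 − |Γ|²)·P_inc = 166 W

P_reflected ≈ 0.426 W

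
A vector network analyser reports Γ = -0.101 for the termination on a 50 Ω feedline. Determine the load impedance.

Z_L = Z_0·(1 + Γ)/(1 − Γ) = 50·(0.899)/(1.1)

Z_L ≈ 40.8 Ω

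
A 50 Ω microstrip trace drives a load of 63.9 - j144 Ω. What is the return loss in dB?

RL ≈ 2.07 dB

Γ = (13.9 − j144)/(113.9 − j144), |Γ| = 0.788
RL = −20·log₁₀|Γ| = −20·log₁₀(0.788)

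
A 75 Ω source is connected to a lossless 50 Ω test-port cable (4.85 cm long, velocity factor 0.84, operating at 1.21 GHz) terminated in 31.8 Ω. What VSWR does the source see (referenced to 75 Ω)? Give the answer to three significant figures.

λ = v/f = 0.84·c / 1.21 GHz = 0.208 m
βl = 2π·l/λ = 2π × 0.233 = 83.8°
tan(βl) = 9.26
Z_in = Z_0·(Z_L + jZ_0·tanβl)/(Z_0 + jZ_L·tanβl) = 77.3 + j7.73 Ω
Γ_s = (Z_in − Z_s)/(Z_in + Z_s) = (2.3 + j7.73)/(152 + j7.73), |Γ_s| = 0.0529
VSWR = (1 + |Γ_s|)/(1 − |Γ_s|)

VSWR ≈ 1.11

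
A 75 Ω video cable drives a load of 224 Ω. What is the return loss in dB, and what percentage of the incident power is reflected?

Γ = (224 − 75)/(224 + 75) = 0.498
RL = −20·log₁₀(0.498) = 6.05 dB
P_refl/P_inc = |Γ|² = 0.248

RL ≈ 6.05 dB; 24.8% of incident power reflected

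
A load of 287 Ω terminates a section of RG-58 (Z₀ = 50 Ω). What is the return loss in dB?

Γ = (287 − 50)/(287 + 50) = 0.703
RL = −20·log₁₀|Γ| = −20·log₁₀(0.703)

RL ≈ 3.06 dB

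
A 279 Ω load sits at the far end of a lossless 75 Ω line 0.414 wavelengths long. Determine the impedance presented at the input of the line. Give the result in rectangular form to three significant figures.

βl = 2π × 0.414 = 149°
tan(βl) = tan(149°) = -0.6
Z_in = Z_0·(Z_L + jZ_0·tanβl)/(Z_0 + jZ_L·tanβl)
     = 75·(279 − j45)/(75 − j167)

Z_in ≈ 63.4 + j96.6 Ω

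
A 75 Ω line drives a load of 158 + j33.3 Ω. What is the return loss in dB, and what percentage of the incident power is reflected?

RL ≈ 8.41 dB; 14.4% of incident power reflected

Γ = (83 + j33.3)/(233 + j33.3), |Γ| = 0.38
RL = −20·log₁₀(0.38) = 8.41 dB
P_refl/P_inc = |Γ|² = 0.144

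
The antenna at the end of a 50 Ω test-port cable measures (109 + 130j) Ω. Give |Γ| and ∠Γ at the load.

Γ ≈ 0.695 ∠ 26.3°

Γ = (Z_L − Z_0)/(Z_L + Z_0) = (59 + j130)/(159 + j130)
|Γ| = 143/205 = 0.695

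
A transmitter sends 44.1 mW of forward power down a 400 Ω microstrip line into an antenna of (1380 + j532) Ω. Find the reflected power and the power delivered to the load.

P_reflected ≈ 15.9 mW; P_delivered ≈ 28.2 mW

|Γ| = |(980 + j532)/(1780 + j532)| = 0.6
|Γ|² = 0.36
P_refl = |Γ|²·P_inc = 15.9 mW, P_del = (1 − |Γ|²)·P_inc = 28.2 mW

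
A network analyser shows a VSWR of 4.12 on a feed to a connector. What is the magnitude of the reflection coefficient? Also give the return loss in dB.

|Γ| ≈ 0.609; return loss ≈ 4.3 dB

|Γ| = (S − 1)/(S + 1) = (4.12 − 1)/(4.12 + 1) = 3.12/5.12
RL = −20·log₁₀|Γ| = −20·log₁₀(0.609)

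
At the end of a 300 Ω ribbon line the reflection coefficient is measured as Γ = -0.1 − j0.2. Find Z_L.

Z_L ≈ 228 − j96 Ω

Z_L = Z_0·(1 + Γ)/(1 − Γ) = 300·(0.9 − j0.2)/(1.1 + j0.2)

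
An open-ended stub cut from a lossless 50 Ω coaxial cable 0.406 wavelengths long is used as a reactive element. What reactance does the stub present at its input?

βl = 2π × 0.406 = 146°
tan(βl) = -0.67
For an open-ended stub, Z_in = −jZ_0·cot(βl) = −jZ_0/tan(βl)

X_in ≈ 74.6 Ω (inductive)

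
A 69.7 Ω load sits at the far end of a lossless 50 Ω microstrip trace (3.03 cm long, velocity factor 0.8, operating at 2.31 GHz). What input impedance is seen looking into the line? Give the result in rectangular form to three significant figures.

λ = v/f = 0.8·c / 2.31 GHz = 0.104 m
βl = 2π·l/λ = 2π × 0.292 = 105°
tan(βl) = tan(105°) = -3.73
Z_in = Z_0·(Z_L + jZ_0·tanβl)/(Z_0 + jZ_L·tanβl)
     = 50·(69.7 − j187)/(50 − j260)

Z_in ≈ 37.1 + j6.27 Ω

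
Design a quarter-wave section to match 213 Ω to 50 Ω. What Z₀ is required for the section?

Z_qwt = √(Z_0·R_L) = √(50 × 213) = √10650

Z_qwt ≈ 103 Ω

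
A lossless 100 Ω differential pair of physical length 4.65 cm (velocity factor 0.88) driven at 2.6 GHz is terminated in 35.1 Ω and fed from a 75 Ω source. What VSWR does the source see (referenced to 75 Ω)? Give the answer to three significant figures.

VSWR ≈ 2.26

λ = v/f = 0.88·c / 2.6 GHz = 0.102 m
βl = 2π·l/λ = 2π × 0.458 = 165°
tan(βl) = -0.271
Z_in = Z_0·(Z_L + jZ_0·tanβl)/(Z_0 + jZ_L·tanβl) = 37.3 − j23.5 Ω
Γ_s = (Z_in − Z_s)/(Z_in + Z_s) = (-37.7 − j23.5)/(112 − j23.5), |Γ_s| = 0.387
VSWR = (1 + |Γ_s|)/(1 − |Γ_s|)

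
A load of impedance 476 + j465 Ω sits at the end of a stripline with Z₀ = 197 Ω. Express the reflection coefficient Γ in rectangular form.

Γ ≈ 0.604 + j0.274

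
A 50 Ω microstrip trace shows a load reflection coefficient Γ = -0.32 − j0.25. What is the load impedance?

Z_L = Z_0·(1 + Γ)/(1 − Γ) = 50·(0.68 − j0.25)/(1.32 + j0.25)

Z_L ≈ 23.1 − j13.9 Ω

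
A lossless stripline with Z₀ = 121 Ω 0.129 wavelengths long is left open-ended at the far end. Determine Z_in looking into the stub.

Z_in ≈ −j115 Ω

βl = 2π × 0.129 = 46.4°
tan(βl) = 1.05
For an open-ended stub, Z_in = −jZ_0·cot(βl) = −jZ_0/tan(βl)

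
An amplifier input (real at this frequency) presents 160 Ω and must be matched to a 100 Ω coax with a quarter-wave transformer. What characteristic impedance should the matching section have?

Z_qwt ≈ 126 Ω

Z_qwt = √(Z_0·R_L) = √(100 × 160) = √16000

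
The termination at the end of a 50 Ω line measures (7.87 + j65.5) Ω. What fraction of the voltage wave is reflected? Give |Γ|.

Γ = (Z_L − Z_0)/(Z_L + Z_0) = (-42.13 + j65.5)/(57.87 + j65.5)
|Γ| = 77.9/87.4

|Γ| ≈ 0.891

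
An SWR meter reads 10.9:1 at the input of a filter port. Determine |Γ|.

|Γ| ≈ 0.832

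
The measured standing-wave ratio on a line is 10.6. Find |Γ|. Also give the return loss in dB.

|Γ| = (S − 1)/(S + 1) = (10.6 − 1)/(10.6 + 1) = 9.6/11.6
RL = −20·log₁₀|Γ| = −20·log₁₀(0.828)

|Γ| ≈ 0.828; return loss ≈ 1.64 dB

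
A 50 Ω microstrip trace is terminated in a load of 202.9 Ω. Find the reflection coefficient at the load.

Γ = (Z_L − Z_0)/(Z_L + Z_0) = (202.9 − 50)/(202.9 + 50) = 152.9/252.9

Γ = 0.605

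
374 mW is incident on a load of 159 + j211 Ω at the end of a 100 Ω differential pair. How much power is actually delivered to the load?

|Γ| = |(59 + j211)/(259 + j211)| = 0.656
|Γ|² = 0.43
P_refl = |Γ|²·P_inc = 161 mW, P_del = (1 − |Γ|²)·P_inc = 213 mW

P_delivered ≈ 213 mW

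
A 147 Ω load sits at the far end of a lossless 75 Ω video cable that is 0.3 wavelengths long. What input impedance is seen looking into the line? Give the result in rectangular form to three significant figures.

Z_in ≈ 41.2 + j17.5 Ω

βl = 2π × 0.3 = 108°
tan(βl) = tan(108°) = -3.08
Z_in = Z_0·(Z_L + jZ_0·tanβl)/(Z_0 + jZ_L·tanβl)
     = 75·(147 − j231)/(75 − j452)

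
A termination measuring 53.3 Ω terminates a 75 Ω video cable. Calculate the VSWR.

Γ = (53.3 − 75)/(53.3 + 75) = -0.169
VSWR = (1 + 0.169)/(1 − 0.169)

VSWR ≈ 1.41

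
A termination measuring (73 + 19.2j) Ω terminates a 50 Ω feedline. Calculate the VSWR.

Γ = (Z_L − Z_0)/(Z_L + Z_0) = (23 + j19.2)/(123 + j19.2)
|Γ| = 30/124 = 0.241
VSWR = (1 + |Γ|)/(1 − |Γ|) = 1.24/0.759

VSWR ≈ 1.63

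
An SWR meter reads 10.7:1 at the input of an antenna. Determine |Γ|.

|Γ| ≈ 0.829

|Γ| = (S − 1)/(S + 1) = (10.7 − 1)/(10.7 + 1) = 9.7/11.7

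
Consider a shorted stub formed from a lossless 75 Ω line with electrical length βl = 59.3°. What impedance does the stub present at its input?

Z_in ≈ +j126 Ω

tan(βl) = 1.68
For a shorted stub, Z_in = jZ_0·tan(βl)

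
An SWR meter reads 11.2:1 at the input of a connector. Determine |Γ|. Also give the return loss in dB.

|Γ| ≈ 0.836; return loss ≈ 1.56 dB

|Γ| = (S − 1)/(S + 1) = (11.2 − 1)/(11.2 + 1) = 10.2/12.2
RL = −20·log₁₀|Γ| = −20·log₁₀(0.836)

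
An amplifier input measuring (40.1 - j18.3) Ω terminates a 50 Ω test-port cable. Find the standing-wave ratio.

VSWR ≈ 1.58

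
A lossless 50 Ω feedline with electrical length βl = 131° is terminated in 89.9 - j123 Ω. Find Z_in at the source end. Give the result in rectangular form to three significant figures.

Z_in ≈ 27.4 + j67.7 Ω

tan(βl) = tan(131°) = -1.15
Z_in = Z_0·(Z_L + jZ_0·tanβl)/(Z_0 + jZ_L·tanβl)
     = 50·(89.9 − j181)/(-91.5 − j103)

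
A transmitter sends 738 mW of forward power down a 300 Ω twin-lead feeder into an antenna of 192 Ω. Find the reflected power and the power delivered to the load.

Γ = (192 − 300)/(192 + 300) = -0.22
|Γ|² = 0.0482
P_refl = |Γ|²·P_inc = 35.6 mW, P_del = (1 − |Γ|²)·P_inc = 702 mW

P_reflected ≈ 35.6 mW; P_delivered ≈ 702 mW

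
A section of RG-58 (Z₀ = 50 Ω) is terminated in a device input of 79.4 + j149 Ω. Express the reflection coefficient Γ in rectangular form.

Γ = (Z_L − Z_0)/(Z_L + Z_0) = (29.4 + j149)/(129.4 + j149)

Γ ≈ 0.668 + j0.383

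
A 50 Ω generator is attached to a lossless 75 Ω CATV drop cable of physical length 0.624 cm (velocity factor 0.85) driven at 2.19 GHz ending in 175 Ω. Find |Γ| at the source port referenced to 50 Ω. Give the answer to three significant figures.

λ = v/f = 0.85·c / 2.19 GHz = 0.116 m
βl = 2π·l/λ = 2π × 0.0536 = 19.3°
tan(βl) = 0.35
Z_in = Z_0·(Z_L + jZ_0·tanβl)/(Z_0 + jZ_L·tanβl) = 118 − j70 Ω
Γ_s = (Z_in − Z_s)/(Z_in + Z_s) = (67.8 − j70)/(168 − j70), |Γ_s| = 0.536

|Γ| ≈ 0.536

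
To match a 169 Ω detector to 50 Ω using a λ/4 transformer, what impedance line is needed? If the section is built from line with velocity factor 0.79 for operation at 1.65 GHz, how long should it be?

Z_qwt = √(Z_0·R_L) = √(50 × 169) = √8450
λ = 0.79·c/f = 0.144 m, so l = λ/4 = 0.0359 m

Z_qwt ≈ 91.9 Ω; length ≈ 3.59 cm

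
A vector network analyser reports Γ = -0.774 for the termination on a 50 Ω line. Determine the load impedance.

Z_L = Z_0·(1 + Γ)/(1 − Γ) = 50·(0.226)/(1.77)

Z_L ≈ 6.37 Ω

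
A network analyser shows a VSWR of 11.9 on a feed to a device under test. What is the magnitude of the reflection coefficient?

|Γ| ≈ 0.845

|Γ| = (S − 1)/(S + 1) = (11.9 − 1)/(11.9 + 1) = 10.9/12.9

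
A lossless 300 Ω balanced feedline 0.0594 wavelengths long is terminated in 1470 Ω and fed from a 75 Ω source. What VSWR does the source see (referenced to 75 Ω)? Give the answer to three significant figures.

βl = 2π × 0.0594 = 21.4°
tan(βl) = 0.392
Z_in = Z_0·(Z_L + jZ_0·tanβl)/(Z_0 + jZ_L·tanβl) = 362 − j577 Ω
Γ_s = (Z_in − Z_s)/(Z_in + Z_s) = (287 − j577)/(437 − j577), |Γ_s| = 0.89
VSWR = (1 + |Γ_s|)/(1 − |Γ_s|)

VSWR ≈ 17.3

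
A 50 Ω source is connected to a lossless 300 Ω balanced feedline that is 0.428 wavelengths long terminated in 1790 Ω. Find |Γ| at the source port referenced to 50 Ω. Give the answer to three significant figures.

βl = 2π × 0.428 = 154°
tan(βl) = -0.486
Z_in = Z_0·(Z_L + jZ_0·tanβl)/(Z_0 + jZ_L·tanβl) = 235 + j536 Ω
Γ_s = (Z_in − Z_s)/(Z_in + Z_s) = (185 + j536)/(285 + j536), |Γ_s| = 0.934

|Γ| ≈ 0.934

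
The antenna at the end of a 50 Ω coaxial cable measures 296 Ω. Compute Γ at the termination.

Γ = 0.711

Γ = (Z_L − Z_0)/(Z_L + Z_0) = (296 − 50)/(296 + 50) = 246/346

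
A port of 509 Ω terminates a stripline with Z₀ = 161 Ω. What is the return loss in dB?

RL ≈ 5.69 dB

Γ = (509 − 161)/(509 + 161) = 0.519
RL = −20·log₁₀|Γ| = −20·log₁₀(0.519)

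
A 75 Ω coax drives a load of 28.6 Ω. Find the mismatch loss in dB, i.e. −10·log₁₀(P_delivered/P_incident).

mismatch loss ≈ 0.972 dB

Γ = (28.6 − 75)/(28.6 + 75) = -0.448
|Γ|² = 0.201, so P_del/P_inc = 1 − |Γ|² = 0.799
ML = −10·log₁₀(1 − |Γ|²)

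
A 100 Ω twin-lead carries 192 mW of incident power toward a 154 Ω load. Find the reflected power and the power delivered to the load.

P_reflected ≈ 8.68 mW; P_delivered ≈ 183 mW

Γ = (154 − 100)/(154 + 100) = 0.213
|Γ|² = 0.0452
P_refl = |Γ|²·P_inc = 8.68 mW, P_del = (1 − |Γ|²)·P_inc = 183 mW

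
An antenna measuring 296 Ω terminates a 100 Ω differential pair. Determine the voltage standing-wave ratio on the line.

VSWR ≈ 2.96

Γ = (296 − 100)/(296 + 100) = 0.495
VSWR = (1 + 0.495)/(1 − 0.495)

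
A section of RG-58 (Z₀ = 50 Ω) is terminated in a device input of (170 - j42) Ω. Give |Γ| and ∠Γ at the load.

Γ = (Z_L − Z_0)/(Z_L + Z_0) = (120 − j42)/(220 − j42)
|Γ| = 127/224 = 0.568

Γ ≈ 0.568 ∠ -8.48°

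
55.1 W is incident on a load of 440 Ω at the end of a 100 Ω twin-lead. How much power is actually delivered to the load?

P_delivered ≈ 33.3 W

Γ = (440 − 100)/(440 + 100) = 0.63
|Γ|² = 0.396
P_refl = |Γ|²·P_inc = 21.8 W, P_del = (1 − |Γ|²)·P_inc = 33.3 W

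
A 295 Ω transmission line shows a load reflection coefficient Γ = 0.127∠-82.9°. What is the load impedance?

Z_L ≈ 295 − j75.5 Ω

Z_L = Z_0·(1 + Γ)/(1 − Γ) = 295·(1.02 − j0.126)/(0.984 + j0.126)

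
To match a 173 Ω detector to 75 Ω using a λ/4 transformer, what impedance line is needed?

Z_qwt = √(Z_0·R_L) = √(75 × 173) = √12980

Z_qwt ≈ 114 Ω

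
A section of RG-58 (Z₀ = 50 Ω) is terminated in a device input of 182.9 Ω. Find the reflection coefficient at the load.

Γ = 0.571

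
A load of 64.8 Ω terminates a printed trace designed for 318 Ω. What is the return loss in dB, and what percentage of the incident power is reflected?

RL ≈ 3.59 dB; 43.8% of incident power reflected

Γ = (64.8 − 318)/(64.8 + 318) = -0.661
RL = −20·log₁₀(0.661) = 3.59 dB
P_refl/P_inc = |Γ|² = 0.438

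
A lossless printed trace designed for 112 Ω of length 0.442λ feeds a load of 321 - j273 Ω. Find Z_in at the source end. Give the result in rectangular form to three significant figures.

βl = 2π × 0.442 = 159°
tan(βl) = tan(159°) = -0.381
Z_in = Z_0·(Z_L + jZ_0·tanβl)/(Z_0 + jZ_L·tanβl)
     = 112·(321 − j316)/(7.86 − j122)

Z_in ≈ 306 + j274 Ω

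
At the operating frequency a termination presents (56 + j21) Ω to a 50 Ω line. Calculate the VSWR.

Γ = (Z_L − Z_0)/(Z_L + Z_0) = (6 + j21)/(106 + j21)
|Γ| = 21.8/108 = 0.202
VSWR = (1 + |Γ|)/(1 − |Γ|) = 1.2/0.798

VSWR ≈ 1.51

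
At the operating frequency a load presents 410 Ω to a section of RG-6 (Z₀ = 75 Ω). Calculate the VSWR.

For a purely resistive load, VSWR = R_L/Z_0 or Z_0/R_L (whichever > 1) = 410/75

VSWR ≈ 5.47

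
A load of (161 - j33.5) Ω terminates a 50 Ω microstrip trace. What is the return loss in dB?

RL ≈ 5.31 dB

Γ = (111 − j33.5)/(211 − j33.5), |Γ| = 0.543
RL = −20·log₁₀|Γ| = −20·log₁₀(0.543)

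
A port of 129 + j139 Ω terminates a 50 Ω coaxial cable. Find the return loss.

RL ≈ 3.03 dB

Γ = (79 + j139)/(179 + j139), |Γ| = 0.705
RL = −20·log₁₀|Γ| = −20·log₁₀(0.705)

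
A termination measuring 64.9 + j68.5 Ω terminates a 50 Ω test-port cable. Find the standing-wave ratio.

Γ = (Z_L − Z_0)/(Z_L + Z_0) = (14.9 + j68.5)/(114.9 + j68.5)
|Γ| = 70.1/134 = 0.524
VSWR = (1 + |Γ|)/(1 − |Γ|) = 1.52/0.476

VSWR ≈ 3.2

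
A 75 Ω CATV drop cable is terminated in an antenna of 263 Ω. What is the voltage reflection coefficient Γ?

Γ = 0.556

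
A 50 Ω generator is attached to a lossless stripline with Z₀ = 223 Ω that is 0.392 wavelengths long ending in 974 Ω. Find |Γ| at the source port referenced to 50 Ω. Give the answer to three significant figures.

|Γ| ≈ 0.852

βl = 2π × 0.392 = 141°
tan(βl) = -0.806
Z_in = Z_0·(Z_L + jZ_0·tanβl)/(Z_0 + jZ_L·tanβl) = 120 + j243 Ω
Γ_s = (Z_in − Z_s)/(Z_in + Z_s) = (69.9 + j243)/(170 + j243), |Γ_s| = 0.852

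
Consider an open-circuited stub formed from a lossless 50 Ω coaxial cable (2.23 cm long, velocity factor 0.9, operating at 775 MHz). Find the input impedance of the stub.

λ = v/f = 0.9·c / 775 MHz = 0.348 m
βl = 2π·l/λ = 2π × 0.064 = 23°
tan(βl) = 0.425
For an open-circuited stub, Z_in = −jZ_0·cot(βl) = −jZ_0/tan(βl)

Z_in ≈ −j118 Ω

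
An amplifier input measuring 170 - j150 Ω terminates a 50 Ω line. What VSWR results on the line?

Γ = (Z_L − Z_0)/(Z_L + Z_0) = (120 − j150)/(220 − j150)
|Γ| = 192/266 = 0.721
VSWR = (1 + |Γ|)/(1 − |Γ|) = 1.72/0.279

VSWR ≈ 6.18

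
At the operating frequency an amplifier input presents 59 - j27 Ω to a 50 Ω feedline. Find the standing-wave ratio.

Γ = (Z_L − Z_0)/(Z_L + Z_0) = (9 − j27)/(109 − j27)
|Γ| = 28.5/112 = 0.253
VSWR = (1 + |Γ|)/(1 − |Γ|) = 1.25/0.747

VSWR ≈ 1.68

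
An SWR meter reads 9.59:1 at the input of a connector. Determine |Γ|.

|Γ| ≈ 0.811

|Γ| = (S − 1)/(S + 1) = (9.59 − 1)/(9.59 + 1) = 8.59/10.6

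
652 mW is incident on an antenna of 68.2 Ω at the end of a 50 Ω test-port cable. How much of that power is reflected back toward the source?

Γ = (68.2 − 50)/(68.2 + 50) = 0.154
|Γ|² = 0.0237
P_refl = |Γ|²·P_inc = 15.5 mW, P_del = (1 − |Γ|²)·P_inc = 637 mW

P_reflected ≈ 15.5 mW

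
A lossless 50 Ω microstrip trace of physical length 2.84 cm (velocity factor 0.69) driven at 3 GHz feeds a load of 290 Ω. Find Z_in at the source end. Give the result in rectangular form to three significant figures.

Z_in ≈ 28.8 + j72.6 Ω

λ = v/f = 0.69·c / 3 GHz = 0.069 m
βl = 2π·l/λ = 2π × 0.412 = 148°
tan(βl) = tan(148°) = -0.621
Z_in = Z_0·(Z_L + jZ_0·tanβl)/(Z_0 + jZ_L·tanβl)
     = 50·(290 − j31)/(50 − j180)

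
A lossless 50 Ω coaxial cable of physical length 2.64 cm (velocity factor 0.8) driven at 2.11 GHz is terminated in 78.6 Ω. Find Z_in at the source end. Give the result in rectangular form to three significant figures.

λ = v/f = 0.8·c / 2.11 GHz = 0.114 m
βl = 2π·l/λ = 2π × 0.232 = 83.6°
tan(βl) = tan(83.6°) = 8.85
Z_in = Z_0·(Z_L + jZ_0·tanβl)/(Z_0 + jZ_L·tanβl)
     = 50·(78.6 + j443)/(50 + j696)

Z_in ≈ 32 − j3.34 Ω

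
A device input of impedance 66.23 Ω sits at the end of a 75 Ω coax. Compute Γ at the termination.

Γ = -0.0621

Γ = (Z_L − Z_0)/(Z_L + Z_0) = (66.23 − 75)/(66.23 + 75) = -8.77/141.2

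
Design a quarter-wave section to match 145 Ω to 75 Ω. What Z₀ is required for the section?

Z_qwt = √(Z_0·R_L) = √(75 × 145) = √10880

Z_qwt ≈ 104 Ω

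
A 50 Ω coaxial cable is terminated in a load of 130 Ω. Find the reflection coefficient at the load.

Γ = 0.444

Γ = (Z_L − Z_0)/(Z_L + Z_0) = (130 − 50)/(130 + 50) = 80/180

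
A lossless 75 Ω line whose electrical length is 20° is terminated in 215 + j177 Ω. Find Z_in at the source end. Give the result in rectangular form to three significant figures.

tan(βl) = tan(20°) = 0.364
Z_in = Z_0·(Z_L + jZ_0·tanβl)/(Z_0 + jZ_L·tanβl)
     = 75·(215 + j204)/(10.6 + j78.3)

Z_in ≈ 220 − j176 Ω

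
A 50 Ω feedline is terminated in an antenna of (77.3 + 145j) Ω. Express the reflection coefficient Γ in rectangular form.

Γ ≈ 0.658 + j0.389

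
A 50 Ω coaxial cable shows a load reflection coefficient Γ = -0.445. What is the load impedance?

Z_L ≈ 19.2 Ω

Z_L = Z_0·(1 + Γ)/(1 − Γ) = 50·(0.555)/(1.45)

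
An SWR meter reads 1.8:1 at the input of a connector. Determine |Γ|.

|Γ| = (S − 1)/(S + 1) = (1.8 − 1)/(1.8 + 1) = 0.8/2.8

|Γ| ≈ 0.286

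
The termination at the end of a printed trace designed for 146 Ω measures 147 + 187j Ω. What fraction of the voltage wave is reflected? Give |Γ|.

Γ = (Z_L − Z_0)/(Z_L + Z_0) = (1 + j187)/(293 + j187)
|Γ| = 187/348

|Γ| ≈ 0.538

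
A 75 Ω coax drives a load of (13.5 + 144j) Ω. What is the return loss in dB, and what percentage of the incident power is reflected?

Γ = (-61.5 + j144)/(88.5 + j144), |Γ| = 0.926
RL = −20·log₁₀(0.926) = 0.664 dB
P_refl/P_inc = |Γ|² = 0.858

RL ≈ 0.664 dB; 85.8% of incident power reflected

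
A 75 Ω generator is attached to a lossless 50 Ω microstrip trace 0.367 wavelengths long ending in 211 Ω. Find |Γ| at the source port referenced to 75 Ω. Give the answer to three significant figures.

βl = 2π × 0.367 = 132°
tan(βl) = -1.11
Z_in = Z_0·(Z_L + jZ_0·tanβl)/(Z_0 + jZ_L·tanβl) = 20.6 + j40.8 Ω
Γ_s = (Z_in − Z_s)/(Z_in + Z_s) = (-54.4 + j40.8)/(95.6 + j40.8), |Γ_s| = 0.654

|Γ| ≈ 0.654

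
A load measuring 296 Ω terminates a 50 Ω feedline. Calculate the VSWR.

VSWR ≈ 5.92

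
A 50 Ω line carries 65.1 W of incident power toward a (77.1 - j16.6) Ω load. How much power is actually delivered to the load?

P_delivered ≈ 61.1 W

|Γ| = |(27.1 − j16.6)/(127.1 − j16.6)| = 0.248
|Γ|² = 0.0615
P_refl = |Γ|²·P_inc = 4 W, P_del = (1 − |Γ|²)·P_inc = 61.1 W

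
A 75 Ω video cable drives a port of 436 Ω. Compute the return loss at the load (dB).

Γ = (436 − 75)/(436 + 75) = 0.706
RL = −20·log₁₀|Γ| = −20·log₁₀(0.706)

RL ≈ 3.02 dB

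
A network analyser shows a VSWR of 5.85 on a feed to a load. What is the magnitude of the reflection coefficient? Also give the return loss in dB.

|Γ| = (S − 1)/(S + 1) = (5.85 − 1)/(5.85 + 1) = 4.85/6.85
RL = −20·log₁₀|Γ| = −20·log₁₀(0.708)

|Γ| ≈ 0.708; return loss ≈ 3 dB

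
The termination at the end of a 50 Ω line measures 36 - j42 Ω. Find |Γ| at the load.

Γ = (Z_L − Z_0)/(Z_L + Z_0) = (-14 − j42)/(86 − j42)
|Γ| = 44.3/95.7

|Γ| ≈ 0.463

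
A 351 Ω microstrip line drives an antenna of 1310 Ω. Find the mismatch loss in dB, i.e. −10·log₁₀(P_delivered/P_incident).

mismatch loss ≈ 1.76 dB

Γ = (1310 − 351)/(1310 + 351) = 0.577
|Γ|² = 0.333, so P_del/P_inc = 1 − |Γ|² = 0.667
ML = −10·log₁₀(1 − |Γ|²)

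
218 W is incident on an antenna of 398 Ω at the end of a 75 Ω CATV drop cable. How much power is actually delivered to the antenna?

P_delivered ≈ 116 W

Γ = (398 − 75)/(398 + 75) = 0.683
|Γ|² = 0.466
P_refl = |Γ|²·P_inc = 102 W, P_del = (1 − |Γ|²)·P_inc = 116 W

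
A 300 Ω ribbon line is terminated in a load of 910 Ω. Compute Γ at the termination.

Γ = (Z_L − Z_0)/(Z_L + Z_0) = (910 − 300)/(910 + 300) = 610/1210

Γ = 0.504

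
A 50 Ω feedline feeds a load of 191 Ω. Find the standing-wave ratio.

VSWR ≈ 3.82

Γ = (191 − 50)/(191 + 50) = 0.585
VSWR = (1 + 0.585)/(1 − 0.585)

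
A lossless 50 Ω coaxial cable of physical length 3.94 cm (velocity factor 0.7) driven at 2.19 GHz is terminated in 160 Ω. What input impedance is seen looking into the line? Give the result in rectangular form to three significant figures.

Z_in ≈ 44.4 + j57.6 Ω

λ = v/f = 0.7·c / 2.19 GHz = 0.0959 m
βl = 2π·l/λ = 2π × 0.411 = 148°
tan(βl) = tan(148°) = -0.627
Z_in = Z_0·(Z_L + jZ_0·tanβl)/(Z_0 + jZ_L·tanβl)
     = 50·(160 − j31.3)/(50 − j100)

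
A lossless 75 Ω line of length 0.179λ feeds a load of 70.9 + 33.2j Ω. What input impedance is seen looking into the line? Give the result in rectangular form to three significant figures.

Z_in ≈ 97.3 − j32.2 Ω

βl = 2π × 0.179 = 64.4°
tan(βl) = tan(64.4°) = 2.09
Z_in = Z_0·(Z_L + jZ_0·tanβl)/(Z_0 + jZ_L·tanβl)
     = 75·(70.9 + j190)/(5.58 + j148)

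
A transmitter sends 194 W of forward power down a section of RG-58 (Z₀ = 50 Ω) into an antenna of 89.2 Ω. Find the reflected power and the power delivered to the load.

P_reflected ≈ 15.4 W; P_delivered ≈ 179 W

Γ = (89.2 − 50)/(89.2 + 50) = 0.282
|Γ|² = 0.0793
P_refl = |Γ|²·P_inc = 15.4 W, P_del = (1 − |Γ|²)·P_inc = 179 W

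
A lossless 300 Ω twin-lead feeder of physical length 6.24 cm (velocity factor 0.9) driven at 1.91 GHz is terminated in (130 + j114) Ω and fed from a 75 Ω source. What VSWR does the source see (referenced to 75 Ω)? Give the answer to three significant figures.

VSWR ≈ 1.53

λ = v/f = 0.9·c / 1.91 GHz = 0.141 m
βl = 2π·l/λ = 2π × 0.441 = 159°
tan(βl) = -0.386
Z_in = Z_0·(Z_L + jZ_0·tanβl)/(Z_0 + jZ_L·tanβl) = 111 + j14.7 Ω
Γ_s = (Z_in − Z_s)/(Z_in + Z_s) = (36.2 + j14.7)/(186 + j14.7), |Γ_s| = 0.209
VSWR = (1 + |Γ_s|)/(1 − |Γ_s|)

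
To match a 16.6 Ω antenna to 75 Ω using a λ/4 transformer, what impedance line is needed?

Z_qwt ≈ 35.3 Ω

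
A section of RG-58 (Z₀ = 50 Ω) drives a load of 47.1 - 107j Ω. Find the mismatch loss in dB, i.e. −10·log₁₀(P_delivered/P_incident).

Γ = (-2.9 − j107)/(97.1 − j107), |Γ| = 0.741
|Γ|² = 0.549, so P_del/P_inc = 1 − |Γ|² = 0.451
ML = −10·log₁₀(1 − |Γ|²)

mismatch loss ≈ 3.46 dB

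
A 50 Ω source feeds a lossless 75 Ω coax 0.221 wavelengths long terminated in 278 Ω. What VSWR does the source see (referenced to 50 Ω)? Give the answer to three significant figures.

VSWR ≈ 2.58

βl = 2π × 0.221 = 79.6°
tan(βl) = 5.43
Z_in = Z_0·(Z_L + jZ_0·tanβl)/(Z_0 + jZ_L·tanβl) = 20.9 − j12.8 Ω
Γ_s = (Z_in − Z_s)/(Z_in + Z_s) = (-29.1 − j12.8)/(70.9 − j12.8), |Γ_s| = 0.442
VSWR = (1 + |Γ_s|)/(1 − |Γ_s|)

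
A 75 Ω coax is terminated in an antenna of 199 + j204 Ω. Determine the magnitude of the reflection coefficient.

Γ = (Z_L − Z_0)/(Z_L + Z_0) = (124 + j204)/(274 + j204)
|Γ| = 239/342

|Γ| ≈ 0.699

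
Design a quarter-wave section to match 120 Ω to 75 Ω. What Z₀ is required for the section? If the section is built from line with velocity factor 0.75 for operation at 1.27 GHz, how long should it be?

Z_qwt = √(Z_0·R_L) = √(75 × 120) = √9000
λ = 0.75·c/f = 0.177 m, so l = λ/4 = 0.0443 m

Z_qwt ≈ 94.9 Ω; length ≈ 4.43 cm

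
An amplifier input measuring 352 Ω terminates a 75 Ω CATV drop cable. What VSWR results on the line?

VSWR ≈ 4.69

Γ = (352 − 75)/(352 + 75) = 0.649
VSWR = (1 + 0.649)/(1 − 0.649)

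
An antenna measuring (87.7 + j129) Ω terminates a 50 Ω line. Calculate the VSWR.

VSWR ≈ 5.95

Γ = (Z_L − Z_0)/(Z_L + Z_0) = (37.7 + j129)/(137.7 + j129)
|Γ| = 134/189 = 0.712
VSWR = (1 + |Γ|)/(1 − |Γ|) = 1.71/0.288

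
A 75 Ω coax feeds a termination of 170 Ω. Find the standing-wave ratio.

Γ = (170 − 75)/(170 + 75) = 0.388
VSWR = (1 + 0.388)/(1 − 0.388)

VSWR ≈ 2.27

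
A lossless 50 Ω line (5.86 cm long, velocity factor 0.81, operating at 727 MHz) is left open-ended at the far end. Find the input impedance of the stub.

λ = v/f = 0.81·c / 727 MHz = 0.334 m
βl = 2π·l/λ = 2π × 0.175 = 63.1°
tan(βl) = 1.97
For an open-ended stub, Z_in = −jZ_0·cot(βl) = −jZ_0/tan(βl)

Z_in ≈ −j25.4 Ω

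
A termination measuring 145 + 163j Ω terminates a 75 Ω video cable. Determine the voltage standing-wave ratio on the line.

VSWR ≈ 4.68

Γ = (Z_L − Z_0)/(Z_L + Z_0) = (70 + j163)/(220 + j163)
|Γ| = 177/274 = 0.648
VSWR = (1 + |Γ|)/(1 − |Γ|) = 1.65/0.352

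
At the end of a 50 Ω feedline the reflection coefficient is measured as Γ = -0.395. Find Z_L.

Z_L = Z_0·(1 + Γ)/(1 − Γ) = 50·(0.605)/(1.4)

Z_L ≈ 21.7 Ω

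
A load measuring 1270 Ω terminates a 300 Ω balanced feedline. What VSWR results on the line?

VSWR ≈ 4.23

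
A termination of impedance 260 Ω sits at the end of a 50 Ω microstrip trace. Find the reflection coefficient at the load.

Γ = (Z_L − Z_0)/(Z_L + Z_0) = (260 − 50)/(260 + 50) = 210/310

Γ = 0.677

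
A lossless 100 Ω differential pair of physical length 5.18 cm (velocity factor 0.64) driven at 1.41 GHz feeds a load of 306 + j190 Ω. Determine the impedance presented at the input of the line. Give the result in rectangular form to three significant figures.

λ = v/f = 0.64·c / 1.41 GHz = 0.136 m
βl = 2π·l/λ = 2π × 0.38 = 137°
tan(βl) = tan(137°) = -0.934
Z_in = Z_0·(Z_L + jZ_0·tanβl)/(Z_0 + jZ_L·tanβl)
     = 100·(306 + j96.6)/(278 − j286)

Z_in ≈ 36.1 + j72 Ω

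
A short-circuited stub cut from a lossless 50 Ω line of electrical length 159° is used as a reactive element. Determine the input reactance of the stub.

X_in ≈ -19.2 Ω (capacitive)

tan(βl) = -0.384
For a short-circuited stub, Z_in = jZ_0·tan(βl)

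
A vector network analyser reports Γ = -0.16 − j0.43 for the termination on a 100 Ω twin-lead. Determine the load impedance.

Z_L ≈ 51.6 − j56.2 Ω

Z_L = Z_0·(1 + Γ)/(1 − Γ) = 100·(0.84 − j0.43)/(1.16 + j0.43)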